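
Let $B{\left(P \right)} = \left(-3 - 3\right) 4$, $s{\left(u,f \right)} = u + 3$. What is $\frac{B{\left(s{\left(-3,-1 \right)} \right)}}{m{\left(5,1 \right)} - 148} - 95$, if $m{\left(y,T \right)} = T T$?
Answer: $- \frac{4647}{49} \approx -94.837$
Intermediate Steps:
$m{\left(y,T \right)} = T^{2}$
$s{\left(u,f \right)} = 3 + u$
$B{\left(P \right)} = -24$ ($B{\left(P \right)} = \left(-6\right) 4 = -24$)
$\frac{B{\left(s{\left(-3,-1 \right)} \right)}}{m{\left(5,1 \right)} - 148} - 95 = - \frac{24}{1^{2} - 148} - 95 = - \frac{24}{1 - 148} - 95 = - \frac{24}{-147} - 95 = \left(-24\right) \left(- \frac{1}{147}\right) - 95 = \frac{8}{49} - 95 = - \frac{4647}{49}$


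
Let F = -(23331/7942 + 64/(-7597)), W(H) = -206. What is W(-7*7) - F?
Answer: -1113849975/5485034 ≈ -203.07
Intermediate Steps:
F = -16067029/5485034 (F = -(23331*(1/7942) + 64*(-1/7597)) = -(2121/722 - 64/7597) = -1*16067029/5485034 = -16067029/5485034 ≈ -2.9292)
W(-7*7) - F = -206 - 1*(-16067029/5485034) = -206 + 16067029/5485034 = -1113849975/5485034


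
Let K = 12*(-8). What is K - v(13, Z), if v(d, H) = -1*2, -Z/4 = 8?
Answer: -94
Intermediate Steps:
Z = -32 (Z = -4*8 = -32)
v(d, H) = -2
K = -96
K - v(13, Z) = -96 - 1*(-2) = -96 + 2 = -94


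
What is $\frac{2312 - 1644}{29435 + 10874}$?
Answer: $\frac{668}{40309} \approx 0.016572$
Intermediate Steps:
$\frac{2312 - 1644}{29435 + 10874} = \frac{668}{40309}$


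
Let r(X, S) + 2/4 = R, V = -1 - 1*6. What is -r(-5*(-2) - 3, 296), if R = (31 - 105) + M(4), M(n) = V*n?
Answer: 205/2 ≈ 102.50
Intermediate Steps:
V = -7 (V = -1 - 6 = -7)
M(n) = -7*n
R = -102 (R = (31 - 105) - 7*4 = -74 - 28 = -102)
r(X, S) = -205/2 (r(X, S) = -1/2 - 102 = -205/2)
-r(-5*(-2) - 3, 296) = -1*(-205/2) = 205/2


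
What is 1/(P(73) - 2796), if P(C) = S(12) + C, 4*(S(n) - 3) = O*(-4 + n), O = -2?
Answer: -1/2724 ≈ -0.00036711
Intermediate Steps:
S(n) = 5 - n/2 (S(n) = 3 + (-2*(-4 + n))/4 = 3 + (8 - 2*n)/4 = 3 + (2 - n/2) = 5 - n/2)
P(C) = -1 + C (P(C) = (5 - 1/2*12) + C = (5 - 6) + C = -1 + C)
1/(P(73) - 2796) = 1/((-1 + 73) - 2796) = 1/(72 - 2796) = 1/(-2724) = -1/2724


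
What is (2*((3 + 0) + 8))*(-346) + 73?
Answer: -7539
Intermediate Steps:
(2*((3 + 0) + 8))*(-346) + 73 = (2*(3 + 8))*(-346) + 73 = (2*11)*(-346) + 73 = 22*(-346) + 73 = -7612 + 73 = -7539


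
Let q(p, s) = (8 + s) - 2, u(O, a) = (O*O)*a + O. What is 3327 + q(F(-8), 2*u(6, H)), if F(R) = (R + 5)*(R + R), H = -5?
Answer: 2985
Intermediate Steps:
u(O, a) = O + a*O**2 (u(O, a) = O**2*a + O = a*O**2 + O = O + a*O**2)
F(R) = 2*R*(5 + R) (F(R) = (5 + R)*(2*R) = 2*R*(5 + R))
q(p, s) = 6 + s
3327 + q(F(-8), 2*u(6, H)) = 3327 + (6 + 2*(6*(1 + 6*(-5)))) = 3327 + (6 + 2*(6*(1 - 30))) = 3327 + (6 + 2*(6*(-29))) = 3327 + (6 + 2*(-174)) = 3327 + (6 - 348) = 3327 - 342 = 2985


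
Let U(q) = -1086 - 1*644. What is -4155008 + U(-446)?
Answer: -4156738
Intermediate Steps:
U(q) = -1730 (U(q) = -1086 - 644 = -1730)
-4155008 + U(-446) = -4155008 - 1730 = -4156738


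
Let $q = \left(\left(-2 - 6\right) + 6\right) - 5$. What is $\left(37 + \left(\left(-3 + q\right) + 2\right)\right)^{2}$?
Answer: $841$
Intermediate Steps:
$q = -7$ ($q = \left(\left(-2 - 6\right) + 6\right) - 5 = \left(-8 + 6\right) - 5 = -2 - 5 = -7$)
$\left(37 + \left(\left(-3 + q\right) + 2\right)\right)^{2} = \left(37 + \left(\left(-3 - 7\right) + 2\right)\right)^{2} = \left(37 + \left(-10 + 2\right)\right)^{2} = \left(37 - 8\right)^{2} = 29^{2} = 841$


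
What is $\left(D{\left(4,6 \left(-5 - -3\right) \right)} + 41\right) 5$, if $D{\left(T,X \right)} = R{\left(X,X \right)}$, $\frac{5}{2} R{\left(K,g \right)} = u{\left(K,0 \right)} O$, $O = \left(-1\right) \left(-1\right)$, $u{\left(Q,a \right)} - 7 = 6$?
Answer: $231$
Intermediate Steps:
$u{\left(Q,a \right)} = 13$ ($u{\left(Q,a \right)} = 7 + 6 = 13$)
$O = 1$
$R{\left(K,g \right)} = \frac{26}{5}$ ($R{\left(K,g \right)} = \frac{2 \cdot 13 \cdot 1}{5} = \frac{2}{5} \cdot 13 = \frac{26}{5}$)
$D{\left(T,X \right)} = \frac{26}{5}$
$\left(D{\left(4,6 \left(-5 - -3\right) \right)} + 41\right) 5 = \left(\frac{26}{5} + 41\right) 5 = \frac{231}{5} \cdot 5 = 231$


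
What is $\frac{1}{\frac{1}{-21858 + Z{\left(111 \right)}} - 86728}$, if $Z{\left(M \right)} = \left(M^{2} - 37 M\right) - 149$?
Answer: $- \frac{13793}{1196239305} \approx -1.153 \cdot 10^{-5}$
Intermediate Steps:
$Z{\left(M \right)} = -149 + M^{2} - 37 M$
$\frac{1}{\frac{1}{-21858 + Z{\left(111 \right)}} - 86728} = \frac{1}{\frac{1}{-21858 - \left(4256 - 12321\right)} - 86728} = \frac{1}{\frac{1}{-21858 - -8065} - 86728} = \frac{1}{\frac{1}{-21858 + 8065} - 86728} = \frac{1}{\frac{1}{-13793} - 86728} = \frac{1}{- \frac{1}{13793} - 86728} = \frac{1}{- \frac{1196239305}{13793}} = - \frac{13793}{1196239305}$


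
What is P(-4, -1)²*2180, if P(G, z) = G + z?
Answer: 54500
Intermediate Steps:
P(-4, -1)²*2180 = (-4 - 1)²*2180 = (-5)²*2180 = 25*2180 = 54500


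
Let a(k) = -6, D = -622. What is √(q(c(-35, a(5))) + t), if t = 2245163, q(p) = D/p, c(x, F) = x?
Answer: √2750346445/35 ≈ 1498.4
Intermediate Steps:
q(p) = -622/p
√(q(c(-35, a(5))) + t) = √(-622/(-35) + 2245163) = √(-622*(-1/35) + 2245163) = √(622/35 + 2245163) = √(78581327/35) = √2750346445/35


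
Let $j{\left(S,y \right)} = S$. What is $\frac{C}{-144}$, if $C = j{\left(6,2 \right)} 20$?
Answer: $- \frac{5}{6} \approx -0.83333$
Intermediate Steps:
$C = 120$ ($C = 6 \cdot 20 = 120$)
$\frac{C}{-144} = \frac{120}{-144} = 120 \left(- \frac{1}{144}\right) = - \frac{5}{6}$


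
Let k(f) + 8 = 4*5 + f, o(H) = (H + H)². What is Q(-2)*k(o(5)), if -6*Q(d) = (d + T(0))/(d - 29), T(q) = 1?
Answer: -56/93 ≈ -0.60215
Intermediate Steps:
o(H) = 4*H² (o(H) = (2*H)² = 4*H²)
Q(d) = -(1 + d)/(6*(-29 + d)) (Q(d) = -(d + 1)/(6*(d - 29)) = -(1 + d)/(6*(-29 + d)))
k(f) = 12 + f (k(f) = -8 + (4*5 + f) = -8 + (20 + f) = 12 + f)
Q(-2)*k(o(5)) = ((-1 - 1*(-2))/(6*(-29 - 2)))*(12 + 4*5²) = ((⅙)*(-1 + 2)/(-31))*(12 + 4*25) = ((⅙)*(-1/31)*1)*(12 + 100) = -1/186*112 = -56/93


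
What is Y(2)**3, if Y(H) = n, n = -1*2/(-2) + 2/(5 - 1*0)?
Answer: 343/125 ≈ 2.7440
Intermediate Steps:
n = 7/5 (n = -2*(-1/2) + 2/(5 + 0) = 1 + 2/5 = 7/5 ≈ 1.4000)
Y(H) = 7/5
Y(2)**3 = (7/5)**3 = 343/125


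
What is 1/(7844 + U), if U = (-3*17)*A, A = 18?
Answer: 1/6926 ≈ 0.00014438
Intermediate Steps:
U = -918 (U = -3*17*18 = -51*18 = -918)
1/(7844 + U) = 1/(7844 - 918) = 1/6926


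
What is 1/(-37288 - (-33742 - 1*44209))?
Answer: 1/40663 ≈ 2.4592e-5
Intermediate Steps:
1/(-37288 - (-33742 - 1*44209)) = 1/(-37288 - (-33742 - 44209)) = 1/(-37288 - 1*(-77951)) = 1/(-37288 + 77951) = 1/40663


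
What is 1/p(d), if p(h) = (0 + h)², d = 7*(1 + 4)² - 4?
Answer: 1/29241 ≈ 3.4199e-5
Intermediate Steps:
d = 171 (d = 7*5² - 4 = 7*25 - 4 = 175 - 4 = 171)
p(h) = h²
1/p(d) = 1/(171²) = 1/29241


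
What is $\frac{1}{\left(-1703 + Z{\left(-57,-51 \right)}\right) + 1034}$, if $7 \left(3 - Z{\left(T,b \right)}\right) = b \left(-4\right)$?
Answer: $- \frac{7}{4866} \approx -0.0014386$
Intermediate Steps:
$Z{\left(T,b \right)} = 3 + \frac{4 b}{7}$ ($Z{\left(T,b \right)} = 3 - \frac{b \left(-4\right)}{7} = 3 - \frac{\left(-4\right) b}{7} = 3 + \frac{4 b}{7}$)
$\frac{1}{\left(-1703 + Z{\left(-57,-51 \right)}\right) + 1034} = \frac{1}{\left(-1703 + \left(3 + \frac{4}{7} \left(-51\right)\right)\right) + 1034} = \frac{1}{\left(-1703 + \left(3 - \frac{204}{7}\right)\right) + 1034} = \frac{1}{\left(-1703 - \frac{183}{7}\right) + 1034} = \frac{1}{- \frac{12104}{7} + 1034} = \frac{1}{- \frac{4866}{7}} = - \frac{7}{4866}$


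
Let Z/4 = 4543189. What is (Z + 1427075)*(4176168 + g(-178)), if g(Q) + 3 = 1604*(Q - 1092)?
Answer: 41925704494635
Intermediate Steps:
Z = 18172756 (Z = 4*4543189 = 18172756)
g(Q) = -1751571 + 1604*Q (g(Q) = -3 + 1604*(Q - 1092) = -3 + 1604*(-1092 + Q) = -3 + (-1751568 + 1604*Q) = -1751571 + 1604*Q)
(Z + 1427075)*(4176168 + g(-178)) = (18172756 + 1427075)*(4176168 + (-1751571 + 1604*(-178))) = 19599831*(4176168 + (-1751571 - 285512)) = 19599831*(4176168 - 2037083) = 19599831*2139085 = 41925704494635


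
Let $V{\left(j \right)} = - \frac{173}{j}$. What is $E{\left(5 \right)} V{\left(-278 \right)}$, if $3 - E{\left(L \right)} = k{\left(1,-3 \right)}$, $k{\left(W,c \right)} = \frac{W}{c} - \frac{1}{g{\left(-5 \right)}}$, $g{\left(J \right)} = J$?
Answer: $\frac{8131}{4170} \approx 1.9499$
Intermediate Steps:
$k{\left(W,c \right)} = \frac{1}{5} + \frac{W}{c}$ ($k{\left(W,c \right)} = \frac{W}{c} - \frac{1}{-5} = \frac{W}{c} - - \frac{1}{5} = \frac{W}{c} + \frac{1}{5} = \frac{1}{5} + \frac{W}{c}$)
$E{\left(L \right)} = \frac{47}{15}$ ($E{\left(L \right)} = 3 - \frac{1 + \frac{1}{5} \left(-3\right)}{-3} = 3 - - \frac{1 - \frac{3}{5}}{3} = 3 - \left(- \frac{1}{3}\right) \frac{2}{5} = 3 - - \frac{2}{15} = 3 + \frac{2}{15} = \frac{47}{15}$)
$E{\left(5 \right)} V{\left(-278 \right)} = \frac{47 \left(- \frac{173}{-278}\right)}{15} = \frac{47 \left(\left(-173\right) \left(- \frac{1}{278}\right)\right)}{15} = \frac{47}{15} \cdot \frac{173}{278} = \frac{8131}{4170}$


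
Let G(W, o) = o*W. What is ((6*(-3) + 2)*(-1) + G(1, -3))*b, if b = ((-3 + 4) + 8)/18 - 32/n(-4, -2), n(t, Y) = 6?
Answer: -377/6 ≈ -62.833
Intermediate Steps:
G(W, o) = W*o
b = -29/6 (b = ((-3 + 4) + 8)/18 - 32/6 = (1 + 8)*(1/18) - 32*⅙ = 9*(1/18) - 16/3 = ½ - 16/3 = -29/6 ≈ -4.8333)
((6*(-3) + 2)*(-1) + G(1, -3))*b = ((6*(-3) + 2)*(-1) + 1*(-3))*(-29/6) = ((-18 + 2)*(-1) - 3)*(-29/6) = (-16*(-1) - 3)*(-29/6) = (16 - 3)*(-29/6) = 13*(-29/6) = -377/6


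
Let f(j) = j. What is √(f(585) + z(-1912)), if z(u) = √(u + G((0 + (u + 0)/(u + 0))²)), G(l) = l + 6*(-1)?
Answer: √(585 + 3*I*√213) ≈ 24.204 + 0.90448*I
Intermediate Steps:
G(l) = -6 + l (G(l) = l - 6 = -6 + l)
z(u) = √(-5 + u) (z(u) = √(u + (-6 + (0 + (u + 0)/(u + 0))²)) = √(u + (-6 + (0 + u/u)²)) = √(u + (-6 + (0 + 1)²)) = √(u + (-6 + 1²)) = √(u + (-6 + 1)) = √(u - 5) = √(-5 + u))
√(f(585) + z(-1912)) = √(585 + √(-5 - 1912)) = √(585 + √(-1917)) = √(585 + 3*I*√213)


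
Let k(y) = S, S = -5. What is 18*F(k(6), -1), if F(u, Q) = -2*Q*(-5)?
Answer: -180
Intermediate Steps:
k(y) = -5
F(u, Q) = 10*Q
18*F(k(6), -1) = 18*(10*(-1)) = 18*(-10) = -180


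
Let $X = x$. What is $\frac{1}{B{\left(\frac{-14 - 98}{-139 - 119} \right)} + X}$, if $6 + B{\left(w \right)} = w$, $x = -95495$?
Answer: $- \frac{129}{12319573} \approx -1.0471 \cdot 10^{-5}$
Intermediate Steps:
$X = -95495$
$B{\left(w \right)} = -6 + w$
$\frac{1}{B{\left(\frac{-14 - 98}{-139 - 119} \right)} + X} = \frac{1}{\left(-6 + \frac{-14 - 98}{-139 - 119}\right) - 95495} = \frac{1}{\left(-6 - \frac{112}{-258}\right) - 95495} = \frac{1}{\left(-6 - - \frac{56}{129}\right) - 95495} = \frac{1}{\left(-6 + \frac{56}{129}\right) - 95495} = \frac{1}{- \frac{718}{129} - 95495} = \frac{1}{- \frac{12319573}{129}} = - \frac{129}{12319573}$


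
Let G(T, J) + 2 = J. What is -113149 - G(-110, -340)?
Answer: -112807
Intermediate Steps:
G(T, J) = -2 + J
-113149 - G(-110, -340) = -113149 - (-2 - 340) = -113149 - 1*(-342) = -113149 + 342 = -112807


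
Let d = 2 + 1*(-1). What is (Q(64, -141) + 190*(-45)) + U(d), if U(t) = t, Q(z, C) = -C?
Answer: -8408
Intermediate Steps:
d = 1 (d = 2 - 1 = 1)
(Q(64, -141) + 190*(-45)) + U(d) = (-1*(-141) + 190*(-45)) + 1 = (141 - 8550) + 1 = -8409 + 1 = -8408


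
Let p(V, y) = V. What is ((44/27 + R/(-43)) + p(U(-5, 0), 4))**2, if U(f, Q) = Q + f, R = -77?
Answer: 3363556/1347921 ≈ 2.4954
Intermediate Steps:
((44/27 + R/(-43)) + p(U(-5, 0), 4))**2 = ((44/27 - 77/(-43)) + (0 - 5))**2 = ((44*(1/27) - 77*(-1/43)) - 5)**2 = ((44/27 + 77/43) - 5)**2 = (3971/1161 - 5)**2 = (-1834/1161)**2 = 3363556/1347921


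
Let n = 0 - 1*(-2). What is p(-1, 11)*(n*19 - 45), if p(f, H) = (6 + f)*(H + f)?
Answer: -350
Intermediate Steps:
n = 2 (n = 0 + 2 = 2)
p(-1, 11)*(n*19 - 45) = ((-1)² + 6*11 + 6*(-1) + 11*(-1))*(2*19 - 45) = (1 + 66 - 6 - 11)*(38 - 45) = 50*(-7) = -350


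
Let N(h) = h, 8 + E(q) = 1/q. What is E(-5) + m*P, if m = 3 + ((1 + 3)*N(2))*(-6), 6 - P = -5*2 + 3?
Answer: -2966/5 ≈ -593.20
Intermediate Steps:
E(q) = -8 + 1/q
P = 13 (P = 6 - (-5*2 + 3) = 6 - (-10 + 3) = 6 - 1*(-7) = 6 + 7 = 13)
m = -45 (m = 3 + ((1 + 3)*2)*(-6) = 3 + (4*2)*(-6) = 3 + 8*(-6) = 3 - 48 = -45)
E(-5) + m*P = (-8 + 1/(-5)) - 45*13 = (-8 - 1/5) - 585 = -41/5 - 585 = -2966/5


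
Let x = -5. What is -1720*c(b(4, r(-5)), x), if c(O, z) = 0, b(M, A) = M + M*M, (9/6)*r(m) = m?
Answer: 0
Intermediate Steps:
r(m) = 2*m/3
b(M, A) = M + M**2
-1720*c(b(4, r(-5)), x) = -1720*0 = 0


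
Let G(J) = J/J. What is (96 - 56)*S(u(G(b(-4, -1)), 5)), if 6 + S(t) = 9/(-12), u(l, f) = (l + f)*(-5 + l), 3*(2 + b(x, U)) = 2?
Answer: -270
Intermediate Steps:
b(x, U) = -4/3 (b(x, U) = -2 + (1/3)*2 = -2 + 2/3 = -4/3)
G(J) = 1
u(l, f) = (-5 + l)*(f + l) (u(l, f) = (f + l)*(-5 + l) = (-5 + l)*(f + l))
S(t) = -27/4 (S(t) = -6 + 9/(-12) = -6 + 9*(-1/12) = -6 - 3/4 = -27/4)
(96 - 56)*S(u(G(b(-4, -1)), 5)) = (96 - 56)*(-27/4) = 40*(-27/4) = -270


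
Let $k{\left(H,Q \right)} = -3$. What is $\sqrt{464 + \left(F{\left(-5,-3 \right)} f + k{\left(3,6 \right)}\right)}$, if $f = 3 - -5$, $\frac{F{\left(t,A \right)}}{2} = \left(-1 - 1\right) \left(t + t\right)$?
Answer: $\sqrt{781} \approx 27.946$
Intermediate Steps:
$F{\left(t,A \right)} = - 8 t$ ($F{\left(t,A \right)} = 2 \left(-1 - 1\right) \left(t + t\right) = 2 \left(- 2 \cdot 2 t\right) = 2 \left(- 4 t\right) = - 8 t$)
$f = 8$ ($f = 3 + 5 = 8$)
$\sqrt{464 + \left(F{\left(-5,-3 \right)} f + k{\left(3,6 \right)}\right)} = \sqrt{464 - \left(3 - \left(-8\right) \left(-5\right) 8\right)} = \sqrt{464 + \left(40 \cdot 8 - 3\right)} = \sqrt{464 + \left(320 - 3\right)} = \sqrt{464 + 317} = \sqrt{781}$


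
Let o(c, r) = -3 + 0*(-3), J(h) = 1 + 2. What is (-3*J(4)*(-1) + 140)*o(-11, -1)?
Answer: -447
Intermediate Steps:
J(h) = 3
o(c, r) = -3 (o(c, r) = -3 + 0 = -3)
(-3*J(4)*(-1) + 140)*o(-11, -1) = (-3*3*(-1) + 140)*(-3) = (-9*(-1) + 140)*(-3) = (9 + 140)*(-3) = 149*(-3) = -447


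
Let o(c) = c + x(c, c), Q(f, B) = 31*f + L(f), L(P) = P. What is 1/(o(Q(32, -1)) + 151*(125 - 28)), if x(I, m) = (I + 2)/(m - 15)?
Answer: 1009/15813065 ≈ 6.3808e-5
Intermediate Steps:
x(I, m) = (2 + I)/(-15 + m)
Q(f, B) = 32*f (Q(f, B) = 31*f + f = 32*f)
o(c) = c + (2 + c)/(-15 + c)
1/(o(Q(32, -1)) + 151*(125 - 28)) = 1/((2 + 32*32 + (32*32)*(-15 + 32*32))/(-15 + 32*32) + 151*(125 - 28)) = 1/((2 + 1024 + 1024*(-15 + 1024))/(-15 + 1024) + 151*97) = 1/((2 + 1024 + 1024*1009)/1009 + 14647) = 1/((2 + 1024 + 1033216)/1009 + 14647) = 1/((1/1009)*1034242 + 14647) = 1/(1034242/1009 + 14647) = 1/(15813065/1009) = 1009/15813065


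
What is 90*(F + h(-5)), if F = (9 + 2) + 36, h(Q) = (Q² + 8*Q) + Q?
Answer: 2430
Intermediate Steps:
h(Q) = Q² + 9*Q
F = 47 (F = 11 + 36 = 47)
90*(F + h(-5)) = 90*(47 - 5*(9 - 5)) = 90*(47 - 5*4) = 90*(47 - 20) = 90*27 = 2430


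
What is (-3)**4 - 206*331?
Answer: -68105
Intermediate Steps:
(-3)**4 - 206*331 = 81 - 68186 = -68105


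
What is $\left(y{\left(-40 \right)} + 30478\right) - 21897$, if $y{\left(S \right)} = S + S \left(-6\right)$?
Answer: $8781$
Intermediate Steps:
$y{\left(S \right)} = - 5 S$ ($y{\left(S \right)} = S - 6 S = - 5 S$)
$\left(y{\left(-40 \right)} + 30478\right) - 21897 = \left(\left(-5\right) \left(-40\right) + 30478\right) - 21897 = \left(200 + 30478\right) - 21897 = 30678 - 21897 = 8781$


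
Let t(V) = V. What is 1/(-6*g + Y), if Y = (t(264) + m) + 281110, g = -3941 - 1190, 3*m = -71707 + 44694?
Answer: 3/909467 ≈ 3.2986e-6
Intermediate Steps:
m = -27013/3 (m = (-71707 + 44694)/3 = (1/3)*(-27013) = -27013/3 ≈ -9004.3)
g = -5131
Y = 817109/3 (Y = (264 - 27013/3) + 281110 = -26221/3 + 281110 = 817109/3 ≈ 2.7237e+5)
1/(-6*g + Y) = 1/(-6*(-5131) + 817109/3) = 1/(30786 + 817109/3) = 1/(909467/3) = 3/909467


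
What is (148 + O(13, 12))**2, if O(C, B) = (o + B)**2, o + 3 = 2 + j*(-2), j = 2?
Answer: 38809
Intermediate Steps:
o = -5 (o = -3 + (2 + 2*(-2)) = -3 + (2 - 4) = -3 - 2 = -5)
O(C, B) = (-5 + B)**2
(148 + O(13, 12))**2 = (148 + (-5 + 12)**2)**2 = (148 + 7**2)**2 = (148 + 49)**2 = 197**2 = 38809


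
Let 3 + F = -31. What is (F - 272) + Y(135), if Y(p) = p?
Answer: -171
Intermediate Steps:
F = -34 (F = -3 - 31 = -34)
(F - 272) + Y(135) = (-34 - 272) + 135 = -306 + 135 = -171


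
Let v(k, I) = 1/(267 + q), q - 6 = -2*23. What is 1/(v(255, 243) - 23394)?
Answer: -227/5310437 ≈ -4.2746e-5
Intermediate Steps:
q = -40 (q = 6 - 2*23 = 6 - 46 = -40)
v(k, I) = 1/227 (v(k, I) = 1/(267 - 40) = 1/227)
1/(v(255, 243) - 23394) = 1/(1/227 - 23394) = 1/(-5310437/227) = -227/5310437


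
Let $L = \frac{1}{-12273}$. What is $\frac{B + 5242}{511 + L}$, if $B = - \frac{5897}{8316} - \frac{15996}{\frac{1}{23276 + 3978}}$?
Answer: $- \frac{14831339824969579}{17384603544} \approx -8.5313 \cdot 10^{5}$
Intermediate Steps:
$L = - \frac{1}{12273} \approx -8.148 \cdot 10^{-5}$
$B = - \frac{3625401652841}{8316}$ ($B = \left(-5897\right) \frac{1}{8316} - \frac{15996}{\frac{1}{27254}} = - \frac{5897}{8316} - 15996 \frac{1}{\frac{1}{27254}} = - \frac{5897}{8316} - 435954984 = - \frac{3625401652841}{8316} \approx -4.3596 \cdot 10^{8}$)
$\frac{B + 5242}{511 + L} = \frac{- \frac{3625401652841}{8316} + 5242}{511 - \frac{1}{12273}} = - \frac{3625358060369}{8316 \cdot \frac{6271502}{12273}} = \left(- \frac{3625358060369}{8316}\right) \frac{12273}{6271502} = - \frac{14831339824969579}{17384603544}$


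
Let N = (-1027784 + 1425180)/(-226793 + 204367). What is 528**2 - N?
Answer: 3126203690/11213 ≈ 2.7880e+5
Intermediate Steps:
N = -198698/11213 (N = 397396/(-22426) = 397396*(-1/22426) = -198698/11213 ≈ -17.720)
528**2 - N = 528**2 - 1*(-198698/11213) = 278784 + 198698/11213 = 3126203690/11213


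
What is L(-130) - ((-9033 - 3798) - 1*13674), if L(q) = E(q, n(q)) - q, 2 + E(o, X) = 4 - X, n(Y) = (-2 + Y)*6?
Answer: 27429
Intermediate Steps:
n(Y) = -12 + 6*Y
E(o, X) = 2 - X (E(o, X) = -2 + (4 - X) = 2 - X)
L(q) = 14 - 7*q (L(q) = (2 - (-12 + 6*q)) - q = (2 + (12 - 6*q)) - q = (14 - 6*q) - q = 14 - 7*q)
L(-130) - ((-9033 - 3798) - 1*13674) = (14 - 7*(-130)) - ((-9033 - 3798) - 1*13674) = (14 + 910) - (-12831 - 13674) = 924 - 1*(-26505) = 924 + 26505 = 27429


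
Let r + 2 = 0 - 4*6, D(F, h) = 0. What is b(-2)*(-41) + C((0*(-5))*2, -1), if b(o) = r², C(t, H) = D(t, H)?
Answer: -27716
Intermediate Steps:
r = -26 (r = -2 + (0 - 4*6) = -2 + (0 - 24) = -2 - 24 = -26)
C(t, H) = 0
b(o) = 676 (b(o) = (-26)² = 676)
b(-2)*(-41) + C((0*(-5))*2, -1) = 676*(-41) + 0 = -27716 + 0 = -27716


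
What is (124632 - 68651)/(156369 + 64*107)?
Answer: 3293/9601 ≈ 0.34299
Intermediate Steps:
(124632 - 68651)/(156369 + 64*107) = 55981/(156369 + 6848) = 55981/163217 = 55981*(1/163217) = 3293/9601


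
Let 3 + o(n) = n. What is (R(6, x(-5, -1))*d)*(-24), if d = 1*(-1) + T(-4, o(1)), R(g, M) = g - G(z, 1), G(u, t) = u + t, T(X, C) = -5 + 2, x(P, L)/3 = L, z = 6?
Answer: -96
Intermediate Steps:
o(n) = -3 + n
x(P, L) = 3*L
T(X, C) = -3
G(u, t) = t + u
R(g, M) = -7 + g (R(g, M) = g - (1 + 6) = g - 1*7 = g - 7 = -7 + g)
d = -4 (d = 1*(-1) - 3 = -1 - 3 = -4)
(R(6, x(-5, -1))*d)*(-24) = ((-7 + 6)*(-4))*(-24) = -1*(-4)*(-24) = 4*(-24) = -96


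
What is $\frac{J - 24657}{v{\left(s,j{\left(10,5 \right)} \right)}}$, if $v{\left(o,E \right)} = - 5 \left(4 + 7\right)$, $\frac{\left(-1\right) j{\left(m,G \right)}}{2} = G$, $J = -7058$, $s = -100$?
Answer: $\frac{6343}{11} \approx 576.64$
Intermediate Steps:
$j{\left(m,G \right)} = - 2 G$
$v{\left(o,E \right)} = -55$ ($v{\left(o,E \right)} = \left(-5\right) 11 = -55$)
$\frac{J - 24657}{v{\left(s,j{\left(10,5 \right)} \right)}} = \frac{-7058 - 24657}{-55} = \left(-31715\right) \left(- \frac{1}{55}\right) = \frac{6343}{11}$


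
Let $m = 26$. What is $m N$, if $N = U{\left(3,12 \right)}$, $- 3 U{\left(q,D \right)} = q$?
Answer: $-26$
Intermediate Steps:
$U{\left(q,D \right)} = - \frac{q}{3}$
$N = -1$ ($N = \left(- \frac{1}{3}\right) 3 = -1$)
$m N = 26 \left(-1\right) = -26$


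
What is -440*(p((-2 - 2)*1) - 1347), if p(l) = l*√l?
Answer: 592680 + 3520*I ≈ 5.9268e+5 + 3520.0*I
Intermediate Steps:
p(l) = l^(3/2)
-440*(p((-2 - 2)*1) - 1347) = -440*(((-2 - 2)*1)^(3/2) - 1347) = -440*((-4*1)^(3/2) - 1347) = -440*((-4)^(3/2) - 1347) = -440*(-8*I - 1347) = -440*(-1347 - 8*I) = 592680 + 3520*I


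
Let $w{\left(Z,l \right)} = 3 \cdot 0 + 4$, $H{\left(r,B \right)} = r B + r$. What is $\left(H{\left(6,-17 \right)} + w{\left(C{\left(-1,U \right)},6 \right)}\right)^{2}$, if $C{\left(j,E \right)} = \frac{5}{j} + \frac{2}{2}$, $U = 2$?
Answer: $8464$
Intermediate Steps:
$H{\left(r,B \right)} = r + B r$ ($H{\left(r,B \right)} = B r + r = r + B r$)
$C{\left(j,E \right)} = 1 + \frac{5}{j}$ ($C{\left(j,E \right)} = \frac{5}{j} + 2 \cdot \frac{1}{2} = \frac{5}{j} + 1 = 1 + \frac{5}{j}$)
$w{\left(Z,l \right)} = 4$ ($w{\left(Z,l \right)} = 0 + 4 = 4$)
$\left(H{\left(6,-17 \right)} + w{\left(C{\left(-1,U \right)},6 \right)}\right)^{2} = \left(6 \left(1 - 17\right) + 4\right)^{2} = \left(6 \left(-16\right) + 4\right)^{2} = \left(-96 + 4\right)^{2} = \left(-92\right)^{2} = 8464$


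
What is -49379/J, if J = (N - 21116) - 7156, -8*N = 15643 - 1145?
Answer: 197516/120337 ≈ 1.6414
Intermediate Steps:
N = -7249/4 (N = -(15643 - 1145)/8 = -1/8*14498 = -7249/4 ≈ -1812.3)
J = -120337/4 (J = (-7249/4 - 21116) - 7156 = -91713/4 - 7156 = -120337/4 ≈ -30084.)
-49379/J = -49379/(-120337/4) = -49379*(-4/120337) = 197516/120337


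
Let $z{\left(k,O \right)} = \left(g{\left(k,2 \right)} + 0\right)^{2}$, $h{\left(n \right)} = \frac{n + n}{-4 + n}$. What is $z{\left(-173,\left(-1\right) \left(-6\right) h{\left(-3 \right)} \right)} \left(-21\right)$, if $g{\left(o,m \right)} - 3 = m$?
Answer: $-525$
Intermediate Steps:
$g{\left(o,m \right)} = 3 + m$
$h{\left(n \right)} = \frac{2 n}{-4 + n}$
$z{\left(k,O \right)} = 25$ ($z{\left(k,O \right)} = \left(\left(3 + 2\right) + 0\right)^{2} = \left(5 + 0\right)^{2} = 5^{2} = 25$)
$z{\left(-173,\left(-1\right) \left(-6\right) h{\left(-3 \right)} \right)} \left(-21\right) = 25 \left(-21\right) = -525$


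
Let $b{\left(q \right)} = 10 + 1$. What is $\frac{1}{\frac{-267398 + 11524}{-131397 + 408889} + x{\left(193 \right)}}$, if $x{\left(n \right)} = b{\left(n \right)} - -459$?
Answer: $\frac{138746}{65082683} \approx 0.0021318$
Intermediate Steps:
$b{\left(q \right)} = 11$
$x{\left(n \right)} = 470$ ($x{\left(n \right)} = 11 - -459 = 11 + 459 = 470$)
$\frac{1}{\frac{-267398 + 11524}{-131397 + 408889} + x{\left(193 \right)}} = \frac{1}{\frac{-267398 + 11524}{-131397 + 408889} + 470} = \frac{1}{- \frac{255874}{277492} + 470} = \frac{1}{\left(-255874\right) \frac{1}{277492} + 470} = \frac{1}{- \frac{127937}{138746} + 470} = \frac{1}{\frac{65082683}{138746}} = \frac{138746}{65082683}$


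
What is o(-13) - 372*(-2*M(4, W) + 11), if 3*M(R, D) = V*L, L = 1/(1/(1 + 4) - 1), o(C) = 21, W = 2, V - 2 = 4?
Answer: -5931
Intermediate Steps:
V = 6 (V = 2 + 4 = 6)
L = -5/4 (L = 1/(1/5 - 1) = 1/(⅕ - 1) = 1/(-⅘) = -5/4 ≈ -1.2500)
M(R, D) = -5/2 (M(R, D) = (6*(-5/4))/3 = (⅓)*(-15/2) = -5/2)
o(-13) - 372*(-2*M(4, W) + 11) = 21 - 372*(-2*(-5/2) + 11) = 21 - 372*(5 + 11) = 21 - 372*16 = 21 - 5952 = -5931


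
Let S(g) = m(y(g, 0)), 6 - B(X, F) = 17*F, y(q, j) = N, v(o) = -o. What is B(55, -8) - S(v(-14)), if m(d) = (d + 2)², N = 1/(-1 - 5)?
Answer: 4991/36 ≈ 138.64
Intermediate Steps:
N = -⅙ (N = 1/(-6) = -⅙ ≈ -0.16667)
y(q, j) = -⅙
B(X, F) = 6 - 17*F
m(d) = (2 + d)²
S(g) = 121/36 (S(g) = (2 - ⅙)² = (11/6)² = 121/36)
B(55, -8) - S(v(-14)) = (6 - 17*(-8)) - 1*121/36 = (6 + 136) - 121/36 = 142 - 121/36 = 4991/36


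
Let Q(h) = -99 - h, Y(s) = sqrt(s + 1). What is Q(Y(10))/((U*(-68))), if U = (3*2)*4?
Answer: 33/544 + sqrt(11)/1632 ≈ 0.062694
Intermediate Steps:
Y(s) = sqrt(1 + s)
U = 24 (U = 6*4 = 24)
Q(Y(10))/((U*(-68))) = (-99 - sqrt(1 + 10))/((24*(-68))) = (-99 - sqrt(11))/(-1632) = (-99 - sqrt(11))*(-1/1632) = 33/544 + sqrt(11)/1632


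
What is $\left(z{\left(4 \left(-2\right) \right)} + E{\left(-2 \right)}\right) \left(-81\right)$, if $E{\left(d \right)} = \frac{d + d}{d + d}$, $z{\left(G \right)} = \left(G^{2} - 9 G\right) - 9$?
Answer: $-10368$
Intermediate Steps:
$z{\left(G \right)} = -9 + G^{2} - 9 G$
$E{\left(d \right)} = 1$ ($E{\left(d \right)} = \frac{2 d}{2 d} = 2 d \frac{1}{2 d} = 1$)
$\left(z{\left(4 \left(-2\right) \right)} + E{\left(-2 \right)}\right) \left(-81\right) = \left(\left(-9 + \left(4 \left(-2\right)\right)^{2} - 9 \cdot 4 \left(-2\right)\right) + 1\right) \left(-81\right) = \left(\left(-9 + \left(-8\right)^{2} - -72\right) + 1\right) \left(-81\right) = \left(\left(-9 + 64 + 72\right) + 1\right) \left(-81\right) = \left(127 + 1\right) \left(-81\right) = 128 \left(-81\right) = -10368$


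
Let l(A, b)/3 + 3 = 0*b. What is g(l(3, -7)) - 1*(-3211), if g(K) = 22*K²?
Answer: 4993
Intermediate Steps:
l(A, b) = -9 (l(A, b) = -9 + 3*(0*b) = -9 + 3*0 = -9 + 0 = -9)
g(l(3, -7)) - 1*(-3211) = 22*(-9)² - 1*(-3211) = 22*81 + 3211 = 1782 + 3211 = 4993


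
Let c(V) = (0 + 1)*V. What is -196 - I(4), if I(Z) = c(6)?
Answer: -202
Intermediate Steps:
c(V) = V (c(V) = 1*V = V)
I(Z) = 6
-196 - I(4) = -196 - 1*6 = -196 - 6 = -202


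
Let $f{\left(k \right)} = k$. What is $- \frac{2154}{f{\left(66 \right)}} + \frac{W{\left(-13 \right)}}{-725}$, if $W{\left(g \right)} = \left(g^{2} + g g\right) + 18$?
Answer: $- \frac{264191}{7975} \approx -33.127$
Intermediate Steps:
$W{\left(g \right)} = 18 + 2 g^{2}$ ($W{\left(g \right)} = \left(g^{2} + g^{2}\right) + 18 = 2 g^{2} + 18 = 18 + 2 g^{2}$)
$- \frac{2154}{f{\left(66 \right)}} + \frac{W{\left(-13 \right)}}{-725} = - \frac{2154}{66} + \frac{18 + 2 \left(-13\right)^{2}}{-725} = \left(-2154\right) \frac{1}{66} + \left(18 + 2 \cdot 169\right) \left(- \frac{1}{725}\right) = - \frac{359}{11} + \left(18 + 338\right) \left(- \frac{1}{725}\right) = - \frac{359}{11} + 356 \left(- \frac{1}{725}\right) = - \frac{359}{11} - \frac{356}{725} = - \frac{264191}{7975}$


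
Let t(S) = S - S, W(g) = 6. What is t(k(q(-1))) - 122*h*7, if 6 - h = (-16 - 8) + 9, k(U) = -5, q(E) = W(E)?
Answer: -17934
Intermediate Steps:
q(E) = 6
t(S) = 0
h = 21 (h = 6 - ((-16 - 8) + 9) = 6 - (-24 + 9) = 6 - 1*(-15) = 6 + 15 = 21)
t(k(q(-1))) - 122*h*7 = 0 - 2562*7 = 0 - 122*147 = 0 - 17934 = -17934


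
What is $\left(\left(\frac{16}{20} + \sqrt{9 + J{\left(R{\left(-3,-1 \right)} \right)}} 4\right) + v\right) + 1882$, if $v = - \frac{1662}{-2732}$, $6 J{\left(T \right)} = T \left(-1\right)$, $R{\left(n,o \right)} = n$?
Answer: $\frac{12863679}{6830} + 2 \sqrt{38} \approx 1895.7$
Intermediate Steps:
$J{\left(T \right)} = - \frac{T}{6}$ ($J{\left(T \right)} = \frac{T \left(-1\right)}{6} = \frac{\left(-1\right) T}{6} = - \frac{T}{6}$)
$v = \frac{831}{1366}$ ($v = \left(-1662\right) \left(- \frac{1}{2732}\right) = \frac{831}{1366} \approx 0.60835$)
$\left(\left(\frac{16}{20} + \sqrt{9 + J{\left(R{\left(-3,-1 \right)} \right)}} 4\right) + v\right) + 1882 = \left(\left(\frac{16}{20} + \sqrt{9 - - \frac{1}{2}} \cdot 4\right) + \frac{831}{1366}\right) + 1882 = \left(\left(16 \cdot \frac{1}{20} + \sqrt{9 + \frac{1}{2}} \cdot 4\right) + \frac{831}{1366}\right) + 1882 = \left(\left(\frac{4}{5} + \sqrt{\frac{19}{2}} \cdot 4\right) + \frac{831}{1366}\right) + 1882 = \left(\left(\frac{4}{5} + \frac{\sqrt{38}}{2} \cdot 4\right) + \frac{831}{1366}\right) + 1882 = \left(\left(\frac{4}{5} + 2 \sqrt{38}\right) + \frac{831}{1366}\right) + 1882 = \left(\frac{9619}{6830} + 2 \sqrt{38}\right) + 1882 = \frac{12863679}{6830} + 2 \sqrt{38}$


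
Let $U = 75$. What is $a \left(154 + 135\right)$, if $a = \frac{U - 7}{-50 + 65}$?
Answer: $\frac{19652}{15} \approx 1310.1$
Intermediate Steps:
$a = \frac{68}{15}$ ($a = \frac{75 - 7}{-50 + 65} = \frac{68}{15} \approx 4.5333$)
$a \left(154 + 135\right) = \frac{68 \left(154 + 135\right)}{15} = \frac{68}{15} \cdot 289 = \frac{19652}{15}$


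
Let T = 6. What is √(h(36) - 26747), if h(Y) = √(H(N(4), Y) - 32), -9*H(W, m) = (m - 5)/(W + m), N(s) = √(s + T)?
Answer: √(-26747 + √(-32 - 31/(9*(36 + √10)))) ≈ 0.017 + 163.55*I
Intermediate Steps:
N(s) = √(6 + s) (N(s) = √(s + 6) = √(6 + s))
H(W, m) = -(-5 + m)/(9*(W + m)) (H(W, m) = -(m - 5)/(9*(W + m)) = -(-5 + m)/(9*(W + m)))
h(Y) = √(-32 + (5 - Y)/(9*(Y + √10))) (h(Y) = √((5 - Y)/(9*(√(6 + 4) + Y)) - 32) = √((5 - Y)/(9*(√10 + Y)) - 32) = √((5 - Y)/(9*(Y + √10)) - 32) = √(-32 + (5 - Y)/(9*(Y + √10))))
√(h(36) - 26747) = √(√((5 - 289*36 - 288*√10)/(36 + √10))/3 - 26747) = √(√((5 - 10404 - 288*√10)/(36 + √10))/3 - 26747) = √(√((-10399 - 288*√10)/(36 + √10))/3 - 26747) = √((√(-10399 - 288*√10)/√(36 + √10))/3 - 26747) = √(√(-10399 - 288*√10)/(3*√(36 + √10)) - 26747) = √(-26747 + √(-10399 - 288*√10)/(3*√(36 + √10)))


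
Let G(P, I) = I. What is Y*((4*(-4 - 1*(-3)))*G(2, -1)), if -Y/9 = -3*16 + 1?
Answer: 1692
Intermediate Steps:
Y = 423 (Y = -9*(-3*16 + 1) = -9*(-48 + 1) = -9*(-47) = 423)
Y*((4*(-4 - 1*(-3)))*G(2, -1)) = 423*((4*(-4 - 1*(-3)))*(-1)) = 423*((4*(-4 + 3))*(-1)) = 423*((4*(-1))*(-1)) = 423*(-4*(-1)) = 423*4 = 1692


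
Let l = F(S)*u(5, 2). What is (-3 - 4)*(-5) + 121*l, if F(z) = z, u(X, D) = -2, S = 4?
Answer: -933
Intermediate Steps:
l = -8 (l = 4*(-2) = -8)
(-3 - 4)*(-5) + 121*l = (-3 - 4)*(-5) + 121*(-8) = -7*(-5) - 968 = 35 - 968 = -933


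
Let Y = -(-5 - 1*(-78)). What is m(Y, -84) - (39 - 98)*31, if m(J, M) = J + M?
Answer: 1672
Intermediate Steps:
Y = -73 (Y = -(-5 + 78) = -1*73 = -73)
m(Y, -84) - (39 - 98)*31 = (-73 - 84) - (39 - 98)*31 = -157 - (-59)*31 = -157 - 1*(-1829) = -157 + 1829 = 1672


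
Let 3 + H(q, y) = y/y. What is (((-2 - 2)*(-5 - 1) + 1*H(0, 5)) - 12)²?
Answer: 100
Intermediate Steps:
H(q, y) = -2 (H(q, y) = -3 + y/y = -3 + 1 = -2)
(((-2 - 2)*(-5 - 1) + 1*H(0, 5)) - 12)² = (((-2 - 2)*(-5 - 1) + 1*(-2)) - 12)² = ((-4*(-6) - 2) - 12)² = ((24 - 2) - 12)² = (22 - 12)² = 10² = 100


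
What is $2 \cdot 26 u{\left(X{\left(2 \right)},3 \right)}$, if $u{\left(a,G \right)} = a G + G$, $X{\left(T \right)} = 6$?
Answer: $1092$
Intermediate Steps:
$u{\left(a,G \right)} = G + G a$ ($u{\left(a,G \right)} = G a + G = G + G a$)
$2 \cdot 26 u{\left(X{\left(2 \right)},3 \right)} = 2 \cdot 26 \cdot 3 \left(1 + 6\right) = 52 \cdot 3 \cdot 7 = 52 \cdot 21 = 1092$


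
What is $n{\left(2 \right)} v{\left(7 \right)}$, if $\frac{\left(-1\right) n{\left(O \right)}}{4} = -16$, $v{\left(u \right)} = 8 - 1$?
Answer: $448$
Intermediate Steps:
$v{\left(u \right)} = 7$ ($v{\left(u \right)} = 8 - 1 = 7$)
$n{\left(O \right)} = 64$ ($n{\left(O \right)} = \left(-4\right) \left(-16\right) = 64$)
$n{\left(2 \right)} v{\left(7 \right)} = 64 \cdot 7 = 448$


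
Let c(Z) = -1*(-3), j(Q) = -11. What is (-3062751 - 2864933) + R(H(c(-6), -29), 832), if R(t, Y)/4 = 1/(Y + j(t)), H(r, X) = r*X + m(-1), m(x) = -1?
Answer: -4866628560/821 ≈ -5.9277e+6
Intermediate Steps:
c(Z) = 3
H(r, X) = -1 + X*r (H(r, X) = r*X - 1 = X*r - 1 = -1 + X*r)
R(t, Y) = 4/(-11 + Y) (R(t, Y) = 4/(Y - 11) = 4/(-11 + Y))
(-3062751 - 2864933) + R(H(c(-6), -29), 832) = (-3062751 - 2864933) + 4/(-11 + 832) = -5927684 + 4/821 = -4866628560/821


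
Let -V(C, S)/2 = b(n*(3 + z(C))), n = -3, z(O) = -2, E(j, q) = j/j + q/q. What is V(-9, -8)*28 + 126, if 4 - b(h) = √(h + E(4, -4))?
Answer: -98 + 56*I ≈ -98.0 + 56.0*I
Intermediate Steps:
E(j, q) = 2 (E(j, q) = 1 + 1 = 2)
b(h) = 4 - √(2 + h) (b(h) = 4 - √(h + 2) = 4 - √(2 + h))
V(C, S) = -8 + 2*I (V(C, S) = -2*(4 - √(2 - 3*(3 - 2))) = -2*(4 - √(2 - 3*1)) = -2*(4 - √(2 - 3)) = -2*(4 - √(-1)) = -2*(4 - I) = -8 + 2*I)
V(-9, -8)*28 + 126 = (-8 + 2*I)*28 + 126 = (-224 + 56*I) + 126 = -98 + 56*I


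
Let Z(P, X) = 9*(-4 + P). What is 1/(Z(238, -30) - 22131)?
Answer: -1/20025 ≈ -4.9938e-5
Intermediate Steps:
Z(P, X) = -36 + 9*P
1/(Z(238, -30) - 22131) = 1/((-36 + 9*238) - 22131) = 1/((-36 + 2142) - 22131) = 1/(2106 - 22131) = 1/(-20025) = -1/20025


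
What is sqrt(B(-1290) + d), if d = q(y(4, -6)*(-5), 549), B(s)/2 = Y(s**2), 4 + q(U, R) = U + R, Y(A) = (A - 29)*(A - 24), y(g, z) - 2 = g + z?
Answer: sqrt(5538281227337) ≈ 2.3534e+6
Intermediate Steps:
y(g, z) = 2 + g + z (y(g, z) = 2 + (g + z) = 2 + g + z)
Y(A) = (-29 + A)*(-24 + A)
q(U, R) = -4 + R + U (q(U, R) = -4 + (U + R) = -4 + (R + U) = -4 + R + U)
B(s) = 1392 - 106*s**2 + 2*s**4 (B(s) = 2*(696 + (s**2)**2 - 53*s**2) = 2*(696 + s**4 - 53*s**2) = 1392 - 106*s**2 + 2*s**4)
d = 545 (d = -4 + 549 + (2 + 4 - 6)*(-5) = -4 + 549 + 0*(-5) = -4 + 549 + 0 = 545)
sqrt(B(-1290) + d) = sqrt((1392 - 106*(-1290)**2 + 2*(-1290)**4) + 545) = sqrt((1392 - 106*1664100 + 2*2769228810000) + 545) = sqrt((1392 - 176394600 + 5538457620000) + 545) = sqrt(5538281226792 + 545) = sqrt(5538281227337)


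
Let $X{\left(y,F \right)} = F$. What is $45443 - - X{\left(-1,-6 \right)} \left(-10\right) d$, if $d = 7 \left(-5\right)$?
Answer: $43343$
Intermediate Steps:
$d = -35$
$45443 - - X{\left(-1,-6 \right)} \left(-10\right) d = 45443 - - \left(-6\right) \left(-10\right) \left(-35\right) = 45443 - - 60 \left(-35\right) = 45443 - \left(-1\right) \left(-2100\right) = 45443 - 2100 = 43343$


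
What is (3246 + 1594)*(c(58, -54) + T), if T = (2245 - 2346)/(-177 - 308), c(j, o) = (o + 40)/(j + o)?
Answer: -1545412/97 ≈ -15932.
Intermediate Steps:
c(j, o) = (40 + o)/(j + o)
T = 101/485 (T = -101/(-485) = -101*(-1/485) = 101/485 ≈ 0.20825)
(3246 + 1594)*(c(58, -54) + T) = (3246 + 1594)*((40 - 54)/(58 - 54) + 101/485) = 4840*(-14/4 + 101/485) = 4840*((1/4)*(-14) + 101/485) = 4840*(-7/2 + 101/485) = 4840*(-3193/970) = -1545412/97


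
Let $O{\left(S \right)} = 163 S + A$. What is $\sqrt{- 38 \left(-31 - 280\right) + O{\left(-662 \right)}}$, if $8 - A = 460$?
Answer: $2 i \sqrt{24135} \approx 310.71 i$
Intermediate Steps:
$A = -452$ ($A = 8 - 460 = -452$)
$O{\left(S \right)} = -452 + 163 S$ ($O{\left(S \right)} = 163 S - 452 = -452 + 163 S$)
$\sqrt{- 38 \left(-31 - 280\right) + O{\left(-662 \right)}} = \sqrt{- 38 \left(-31 - 280\right) + \left(-452 + 163 \left(-662\right)\right)} = \sqrt{\left(-38\right) \left(-311\right) - 108358} = \sqrt{11818 - 108358} = \sqrt{-96540} = 2 i \sqrt{24135}$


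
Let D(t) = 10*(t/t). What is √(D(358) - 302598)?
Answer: 46*I*√143 ≈ 550.08*I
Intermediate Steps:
D(t) = 10 (D(t) = 10*1 = 10)
√(D(358) - 302598) = √(10 - 302598) = √(-302588) = 46*I*√143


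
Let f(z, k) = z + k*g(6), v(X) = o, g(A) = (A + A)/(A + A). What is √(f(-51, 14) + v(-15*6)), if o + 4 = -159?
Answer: 10*I*√2 ≈ 14.142*I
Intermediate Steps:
o = -163 (o = -4 - 159 = -163)
g(A) = 1 (g(A) = (2*A)/((2*A)) = (2*A)*(1/(2*A)) = 1)
v(X) = -163
f(z, k) = k + z (f(z, k) = z + k*1 = z + k = k + z)
√(f(-51, 14) + v(-15*6)) = √((14 - 51) - 163) = √(-37 - 163) = √(-200) = 10*I*√2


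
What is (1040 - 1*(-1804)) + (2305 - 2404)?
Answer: 2745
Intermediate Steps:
(1040 - 1*(-1804)) + (2305 - 2404) = (1040 + 1804) - 99 = 2844 - 99 = 2745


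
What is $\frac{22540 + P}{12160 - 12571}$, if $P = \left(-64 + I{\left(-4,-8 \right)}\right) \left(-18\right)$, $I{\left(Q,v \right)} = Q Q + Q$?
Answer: $- \frac{23476}{411} \approx -57.119$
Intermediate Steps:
$I{\left(Q,v \right)} = Q + Q^{2}$ ($I{\left(Q,v \right)} = Q^{2} + Q = Q + Q^{2}$)
$P = 936$ ($P = \left(-64 - 4 \left(1 - 4\right)\right) \left(-18\right) = \left(-64 - -12\right) \left(-18\right) = \left(-64 + 12\right) \left(-18\right) = \left(-52\right) \left(-18\right) = 936$)
$\frac{22540 + P}{12160 - 12571} = \frac{22540 + 936}{12160 - 12571} = \frac{23476}{-411} = 23476 \left(- \frac{1}{411}\right) = - \frac{23476}{411}$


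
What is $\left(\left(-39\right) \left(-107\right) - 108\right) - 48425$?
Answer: $-44360$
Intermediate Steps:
$\left(\left(-39\right) \left(-107\right) - 108\right) - 48425 = \left(4173 - 108\right) - 48425 = 4065 - 48425 = -44360$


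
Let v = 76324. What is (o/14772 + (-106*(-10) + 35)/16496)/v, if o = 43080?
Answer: 60568585/1549879106624 ≈ 3.9080e-5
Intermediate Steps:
(o/14772 + (-106*(-10) + 35)/16496)/v = (43080/14772 + (-106*(-10) + 35)/16496)/76324 = (43080*(1/14772) + (1060 + 35)*(1/16496))*(1/76324) = (3590/1231 + 1095*(1/16496))*(1/76324) = (3590/1231 + 1095/16496)*(1/76324) = (60568585/20306576)*(1/76324) = 60568585/1549879106624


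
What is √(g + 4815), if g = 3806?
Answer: √8621 ≈ 92.849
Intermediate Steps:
√(g + 4815) = √(3806 + 4815) = √8621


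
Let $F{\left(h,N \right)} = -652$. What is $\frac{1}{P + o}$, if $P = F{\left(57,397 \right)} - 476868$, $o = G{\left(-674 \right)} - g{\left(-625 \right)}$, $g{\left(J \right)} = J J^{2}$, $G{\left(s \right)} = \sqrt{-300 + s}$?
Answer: $\frac{243663105}{59371708738241999} - \frac{i \sqrt{974}}{59371708738241999} \approx 4.104 \cdot 10^{-9} - 5.2565 \cdot 10^{-16} i$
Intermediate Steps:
$g{\left(J \right)} = J^{3}$
$o = 244140625 + i \sqrt{974}$ ($o = \sqrt{-300 - 674} - \left(-625\right)^{3} = \sqrt{-974} - -244140625 = i \sqrt{974} + 244140625 = 244140625 + i \sqrt{974} \approx 2.4414 \cdot 10^{8} + 31.209 i$)
$P = -477520$ ($P = -652 - 476868 = -477520$)
$\frac{1}{P + o} = \frac{1}{-477520 + \left(244140625 + i \sqrt{974}\right)} = \frac{1}{243663105 + i \sqrt{974}}$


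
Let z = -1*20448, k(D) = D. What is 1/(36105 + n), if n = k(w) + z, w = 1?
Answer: 1/15658 ≈ 6.3865e-5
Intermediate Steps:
z = -20448
n = -20447 (n = 1 - 20448 = -20447)
1/(36105 + n) = 1/(36105 - 20447) = 1/15658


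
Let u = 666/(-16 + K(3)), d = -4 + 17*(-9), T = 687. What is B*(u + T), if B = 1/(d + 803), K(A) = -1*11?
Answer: 1987/1938 ≈ 1.0253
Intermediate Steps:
K(A) = -11
d = -157 (d = -4 - 153 = -157)
B = 1/646 (B = 1/(-157 + 803) = 1/646 ≈ 0.0015480)
u = -74/3 (u = 666/(-16 - 11) = 666/(-27) = 666*(-1/27) = -74/3 ≈ -24.667)
B*(u + T) = (-74/3 + 687)/646 = (1/646)*(1987/3) = 1987/1938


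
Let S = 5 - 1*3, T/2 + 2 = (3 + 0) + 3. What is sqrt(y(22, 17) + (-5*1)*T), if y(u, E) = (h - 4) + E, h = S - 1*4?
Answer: I*sqrt(29) ≈ 5.3852*I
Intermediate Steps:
T = 8 (T = -4 + 2*((3 + 0) + 3) = -4 + 2*(3 + 3) = -4 + 2*6 = -4 + 12 = 8)
S = 2 (S = 5 - 3 = 2)
h = -2 (h = 2 - 1*4 = 2 - 4 = -2)
y(u, E) = -6 + E (y(u, E) = (-2 - 4) + E = -6 + E)
sqrt(y(22, 17) + (-5*1)*T) = sqrt((-6 + 17) - 5*1*8) = sqrt(11 - 5*8) = sqrt(11 - 40) = sqrt(-29) = I*sqrt(29)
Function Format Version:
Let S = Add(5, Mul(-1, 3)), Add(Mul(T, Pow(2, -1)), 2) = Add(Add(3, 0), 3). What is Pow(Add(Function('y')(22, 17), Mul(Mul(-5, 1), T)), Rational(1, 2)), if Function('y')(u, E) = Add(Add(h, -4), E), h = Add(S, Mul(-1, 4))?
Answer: Mul(I, Pow(29, Rational(1, 2))) ≈ Mul(5.3852, I)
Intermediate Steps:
T = 8 (T = Add(-4, Mul(2, Add(Add(3, 0), 3))) = Add(-4, Mul(2, Add(3, 3))) = Add(-4, Mul(2, 6)) = Add(-4, 12) = 8)
S = 2 (S = Add(5, -3) = 2)
h = -2 (h = Add(2, Mul(-1, 4)) = Add(2, -4) = -2)
Function('y')(u, E) = Add(-6, E) (Function('y')(u, E) = Add(Add(-2, -4), E) = Add(-6, E))
Pow(Add(Function('y')(22, 17), Mul(Mul(-5, 1), T)), Rational(1, 2)) = Pow(Add(Add(-6, 17), Mul(Mul(-5, 1), 8)), Rational(1, 2)) = Pow(Add(11, Mul(-5, 8)), Rational(1, 2)) = Pow(Add(11, -40), Rational(1, 2)) = Pow(-29, Rational(1, 2)) = Mul(I, Pow(29, Rational(1, 2)))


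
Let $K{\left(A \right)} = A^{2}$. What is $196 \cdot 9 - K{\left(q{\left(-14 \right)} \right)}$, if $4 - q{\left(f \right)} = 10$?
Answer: $1728$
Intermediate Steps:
$q{\left(f \right)} = -6$ ($q{\left(f \right)} = 4 - 10 = -6$)
$196 \cdot 9 - K{\left(q{\left(-14 \right)} \right)} = 196 \cdot 9 - \left(-6\right)^{2} = 1764 - 36 = 1728$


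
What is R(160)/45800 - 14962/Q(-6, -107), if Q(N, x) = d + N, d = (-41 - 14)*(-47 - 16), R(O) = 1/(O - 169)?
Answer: -2055779953/475266600 ≈ -4.3255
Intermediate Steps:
R(O) = 1/(-169 + O)
d = 3465 (d = -55*(-63) = 3465)
Q(N, x) = 3465 + N
R(160)/45800 - 14962/Q(-6, -107) = 1/((-169 + 160)*45800) - 14962/(3465 - 6) = (1/45800)/(-9) - 14962/3459 = -⅑*1/45800 - 14962*1/3459 = -1/412200 - 14962/3459 = -2055779953/475266600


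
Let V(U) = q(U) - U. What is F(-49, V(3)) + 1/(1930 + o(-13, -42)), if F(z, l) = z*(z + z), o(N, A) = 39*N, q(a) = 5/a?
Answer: 6833247/1423 ≈ 4802.0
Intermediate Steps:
V(U) = -U + 5/U (V(U) = 5/U - U = -U + 5/U)
F(z, l) = 2*z**2 (F(z, l) = z*(2*z) = 2*z**2)
F(-49, V(3)) + 1/(1930 + o(-13, -42)) = 2*(-49)**2 + 1/(1930 + 39*(-13)) = 2*2401 + 1/(1930 - 507) = 4802 + 1/1423 = 6833247/1423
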